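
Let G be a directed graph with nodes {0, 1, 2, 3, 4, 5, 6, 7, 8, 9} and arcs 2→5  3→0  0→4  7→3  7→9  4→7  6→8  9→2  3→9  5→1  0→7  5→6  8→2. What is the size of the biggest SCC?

{0, 3, 4, 7} are all mutually reachable — one SCC of size 4.
{2, 5, 6, 8} are all mutually reachable — one SCC of size 4.
{9} is an SCC by itself.
{1} is an SCC by itself.
The largest has 4 vertices.

4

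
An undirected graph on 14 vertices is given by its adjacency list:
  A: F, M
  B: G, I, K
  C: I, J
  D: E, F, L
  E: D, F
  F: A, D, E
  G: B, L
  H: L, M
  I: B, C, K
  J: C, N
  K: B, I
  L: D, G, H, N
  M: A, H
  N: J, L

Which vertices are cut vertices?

L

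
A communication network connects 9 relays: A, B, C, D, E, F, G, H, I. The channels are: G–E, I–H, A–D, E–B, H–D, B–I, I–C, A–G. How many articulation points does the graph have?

1

Removing I increases the component count from 2 to 3, so I is a cut vertex.
By contrast removing H leaves 2 components; it is not a cut vertex. No other vertex is a cut vertex either.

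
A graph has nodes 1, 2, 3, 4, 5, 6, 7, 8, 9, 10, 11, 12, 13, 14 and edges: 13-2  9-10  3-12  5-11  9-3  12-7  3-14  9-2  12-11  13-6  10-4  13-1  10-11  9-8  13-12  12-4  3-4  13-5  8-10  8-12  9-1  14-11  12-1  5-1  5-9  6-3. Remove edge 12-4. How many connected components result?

12 and 4 are still connected via 12-3-4, so the component count stays at 1.

1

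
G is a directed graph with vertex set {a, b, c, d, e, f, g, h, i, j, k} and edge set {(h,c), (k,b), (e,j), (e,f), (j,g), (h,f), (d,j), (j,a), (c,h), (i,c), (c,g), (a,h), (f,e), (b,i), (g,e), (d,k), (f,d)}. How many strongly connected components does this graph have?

{a, b, c, d, e, f, g, h, i, j, k} are all mutually reachable — one SCC of size 11.
That gives 1 strongly connected component.

1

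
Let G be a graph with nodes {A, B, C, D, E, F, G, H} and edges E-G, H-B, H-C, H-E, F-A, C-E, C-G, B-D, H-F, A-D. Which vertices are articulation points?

Removing H increases the component count from 1 to 2, so H is a cut vertex.
By contrast removing E leaves 1 component; it is not a cut vertex. No other vertex is a cut vertex either.

H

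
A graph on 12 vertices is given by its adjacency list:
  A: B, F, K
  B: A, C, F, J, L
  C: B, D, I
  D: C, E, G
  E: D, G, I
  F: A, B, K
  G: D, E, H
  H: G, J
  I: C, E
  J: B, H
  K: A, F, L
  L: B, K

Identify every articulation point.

Removing B increases the component count from 1 to 2, so B is a cut vertex.
By contrast removing D leaves 1 component; it is not a cut vertex. No other vertex is a cut vertex either.

B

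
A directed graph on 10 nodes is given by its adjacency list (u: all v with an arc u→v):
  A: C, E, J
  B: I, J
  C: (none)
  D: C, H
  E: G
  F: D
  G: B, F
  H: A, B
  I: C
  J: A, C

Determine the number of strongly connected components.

3

{A, B, D, E, F, G, H, J} are all mutually reachable — one SCC of size 8.
{C} is an SCC by itself.
{I} is an SCC by itself.
That gives 3 strongly connected components.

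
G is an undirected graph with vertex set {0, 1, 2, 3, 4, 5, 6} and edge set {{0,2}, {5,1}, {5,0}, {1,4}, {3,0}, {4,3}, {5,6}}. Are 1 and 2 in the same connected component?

From 1 we can reach 0, 1, 2, 3, 4, 5, 6, which includes 2.

Yes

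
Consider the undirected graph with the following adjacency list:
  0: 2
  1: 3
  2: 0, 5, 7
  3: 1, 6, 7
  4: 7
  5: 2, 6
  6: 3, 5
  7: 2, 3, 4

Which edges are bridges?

0-2, 1-3, 4-7

The edges on the cycle 2-5-6-3-7-2 are not bridges since each lies on that cycle.
But removing 2-0 disconnects 2 from 0; removing 7-4 disconnects 7 from 4; removing 3-1 disconnects 3 from 1 — these are bridges.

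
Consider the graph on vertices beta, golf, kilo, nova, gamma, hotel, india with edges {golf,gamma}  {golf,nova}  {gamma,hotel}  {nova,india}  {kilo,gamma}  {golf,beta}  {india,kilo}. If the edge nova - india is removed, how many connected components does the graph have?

nova and india are still connected via nova-golf-gamma-kilo-india, so the component count stays at 1.

1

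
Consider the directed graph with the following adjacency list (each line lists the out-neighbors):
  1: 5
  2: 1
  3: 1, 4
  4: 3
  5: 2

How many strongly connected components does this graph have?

{1, 2, 5} are all mutually reachable — one SCC of size 3.
{3, 4} are all mutually reachable — one SCC of size 2.
That gives 2 strongly connected components.

2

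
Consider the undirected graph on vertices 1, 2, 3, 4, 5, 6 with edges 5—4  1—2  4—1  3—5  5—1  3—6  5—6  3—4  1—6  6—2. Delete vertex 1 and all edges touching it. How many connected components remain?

1

With 1 gone, the remaining components are: {2, 3, 4, 5, 6}.
That is 1 component.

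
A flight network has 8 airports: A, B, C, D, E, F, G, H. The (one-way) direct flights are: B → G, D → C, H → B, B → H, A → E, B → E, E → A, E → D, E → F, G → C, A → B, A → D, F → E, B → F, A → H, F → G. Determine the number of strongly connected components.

4

{A, B, E, F, H} are all mutually reachable — one SCC of size 5.
{G} is an SCC by itself.
{C} is an SCC by itself.
{D} is an SCC by itself.
That gives 4 strongly connected components.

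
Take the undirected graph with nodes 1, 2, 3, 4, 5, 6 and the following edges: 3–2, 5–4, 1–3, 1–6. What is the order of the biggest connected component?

Starting from 4 we can reach 4, 5. That is one component of size 2.
Starting from 1 we can reach 1, 2, 3, 6. That is one component of size 4.
The largest has 4 vertices.

4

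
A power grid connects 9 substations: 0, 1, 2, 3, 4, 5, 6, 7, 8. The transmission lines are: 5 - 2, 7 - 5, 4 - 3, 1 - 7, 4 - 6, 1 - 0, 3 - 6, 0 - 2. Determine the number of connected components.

3

8 is isolated — a component by itself.
Starting from 3 we can reach 3, 4, 6. That is one component of size 3.
Starting from 0 we can reach 0, 1, 2, 5, 7. That is one component of size 5.
Total: 3 components.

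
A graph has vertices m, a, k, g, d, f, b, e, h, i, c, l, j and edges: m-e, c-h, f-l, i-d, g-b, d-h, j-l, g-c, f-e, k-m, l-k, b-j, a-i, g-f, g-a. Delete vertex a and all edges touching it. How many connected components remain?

With a gone, the remaining components are: {b, c, d, e, f, g, h, i, j, k, l, m}.
That is 1 component.

1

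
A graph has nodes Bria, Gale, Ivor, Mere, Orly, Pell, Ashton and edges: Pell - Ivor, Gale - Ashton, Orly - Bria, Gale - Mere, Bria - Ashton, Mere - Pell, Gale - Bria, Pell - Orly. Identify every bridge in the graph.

The edges on the cycle Gale-Mere-Pell-Orly-Bria-Ashton-Gale are not bridges since each lies on that cycle.
But removing Pell - Ivor disconnects Pell from Ivor — this is a bridge.

Ivor-Pell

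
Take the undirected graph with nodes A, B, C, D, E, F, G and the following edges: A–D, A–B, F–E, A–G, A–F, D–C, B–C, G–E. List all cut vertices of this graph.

A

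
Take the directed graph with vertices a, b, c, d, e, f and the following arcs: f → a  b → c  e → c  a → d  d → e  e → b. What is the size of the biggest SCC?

{f} is an SCC by itself.
{b} is an SCC by itself.
{a} is an SCC by itself.
{c} is an SCC by itself.
{e} is an SCC by itself.
(and 1 more singleton SCC)
The largest has 1 vertex.

1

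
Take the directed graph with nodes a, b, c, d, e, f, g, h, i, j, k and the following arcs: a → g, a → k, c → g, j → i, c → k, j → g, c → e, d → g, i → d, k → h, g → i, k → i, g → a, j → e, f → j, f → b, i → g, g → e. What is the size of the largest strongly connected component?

5

{a, d, g, i, k} are all mutually reachable — one SCC of size 5.
{j} is an SCC by itself.
{e} is an SCC by itself.
{f} is an SCC by itself.
{c} is an SCC by itself.
(and 2 more singleton SCCs)
The largest has 5 vertices.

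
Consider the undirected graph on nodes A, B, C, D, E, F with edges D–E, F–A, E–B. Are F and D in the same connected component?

No

The component containing F is {A, F}, and D is not in it.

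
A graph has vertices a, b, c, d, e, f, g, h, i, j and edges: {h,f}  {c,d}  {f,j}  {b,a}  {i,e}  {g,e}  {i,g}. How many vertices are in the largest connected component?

3

Starting from a we can reach a, b. That is one component of size 2.
Starting from c we can reach c, d. That is one component of size 2.
Starting from e we can reach e, g, i. That is one component of size 3.
Starting from f we can reach f, h, j. That is one component of size 3.
The largest has 3 vertices.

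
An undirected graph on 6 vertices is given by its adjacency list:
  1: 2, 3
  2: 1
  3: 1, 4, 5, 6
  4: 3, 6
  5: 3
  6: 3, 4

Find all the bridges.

The edges on the cycle 3-4-6-3 are not bridges since each lies on that cycle.
But removing 1-3 disconnects 1 from 3; removing 1-2 disconnects 1 from 2; removing 5-3 disconnects 5 from 3 — these are bridges.

1-2, 1-3, 3-5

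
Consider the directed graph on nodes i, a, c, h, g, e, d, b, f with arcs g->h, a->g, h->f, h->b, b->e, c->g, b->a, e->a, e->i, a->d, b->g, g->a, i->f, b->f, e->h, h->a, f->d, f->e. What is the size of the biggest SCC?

7

{a, b, e, f, g, h, i} are all mutually reachable — one SCC of size 7.
{c} is an SCC by itself.
{d} is an SCC by itself.
The largest has 7 vertices.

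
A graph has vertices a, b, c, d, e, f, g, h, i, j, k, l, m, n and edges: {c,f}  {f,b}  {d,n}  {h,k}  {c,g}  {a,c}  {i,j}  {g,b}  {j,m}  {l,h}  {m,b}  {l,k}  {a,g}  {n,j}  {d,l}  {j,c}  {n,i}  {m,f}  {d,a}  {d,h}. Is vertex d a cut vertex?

Deleting d raises the number of components from 2 to 3, so d is a cut vertex.

Yes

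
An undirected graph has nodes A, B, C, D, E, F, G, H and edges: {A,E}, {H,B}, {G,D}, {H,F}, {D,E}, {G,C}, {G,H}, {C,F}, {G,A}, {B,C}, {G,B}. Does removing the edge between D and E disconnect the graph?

After removing D–E, the path D-G-A-E still connects them, so the edge is not a bridge.

No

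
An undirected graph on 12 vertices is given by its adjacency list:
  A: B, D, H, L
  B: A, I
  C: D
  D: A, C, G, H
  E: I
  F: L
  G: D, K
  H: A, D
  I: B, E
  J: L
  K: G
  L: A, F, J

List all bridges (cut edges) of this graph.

The edges on the cycle H-D-A-H are not bridges since each lies on that cycle.
But removing F-L disconnects F from L; removing A-B disconnects A from B; removing G-K disconnects G from K; removing B-I disconnects B from I — these are bridges.
In total 9 edges are bridges.

A-B, A-L, B-I, C-D, D-G, E-I, F-L, G-K, J-L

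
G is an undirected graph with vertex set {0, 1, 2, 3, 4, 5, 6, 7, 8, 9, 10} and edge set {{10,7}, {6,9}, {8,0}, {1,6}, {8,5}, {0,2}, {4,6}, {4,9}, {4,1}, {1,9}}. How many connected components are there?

3 is isolated — a component by itself.
Starting from 7 we can reach 7, 10. That is one component of size 2.
Starting from 0 we can reach 0, 2, 5, 8. That is one component of size 4.
Starting from 1 we can reach 1, 4, 6, 9. That is one component of size 4.
Total: 4 components.

4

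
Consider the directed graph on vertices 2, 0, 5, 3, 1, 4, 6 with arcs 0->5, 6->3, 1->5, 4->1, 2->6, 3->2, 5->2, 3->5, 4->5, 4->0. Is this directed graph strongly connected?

There is no directed path from 0 to 1, so the graph is not strongly connected.

No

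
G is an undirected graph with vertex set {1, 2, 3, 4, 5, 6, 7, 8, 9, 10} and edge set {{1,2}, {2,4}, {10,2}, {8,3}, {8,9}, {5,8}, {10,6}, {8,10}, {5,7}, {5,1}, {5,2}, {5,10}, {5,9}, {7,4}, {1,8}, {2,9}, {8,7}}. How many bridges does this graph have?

2

The edges on the cycle 5-1-2-9-5 are not bridges since each lies on that cycle.
But removing 6—10 disconnects 6 from 10; removing 3—8 disconnects 3 from 8 — these are bridges.
That makes 2 bridges.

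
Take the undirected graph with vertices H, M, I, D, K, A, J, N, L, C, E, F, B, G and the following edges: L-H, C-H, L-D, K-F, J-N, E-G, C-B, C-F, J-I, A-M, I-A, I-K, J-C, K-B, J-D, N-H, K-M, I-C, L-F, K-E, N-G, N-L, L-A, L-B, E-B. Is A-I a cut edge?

No

After removing A-I, the path A-M-K-I still connects them, so the edge is not a bridge.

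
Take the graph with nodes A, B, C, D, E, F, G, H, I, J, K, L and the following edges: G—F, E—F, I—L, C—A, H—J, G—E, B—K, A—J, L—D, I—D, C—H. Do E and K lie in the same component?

No

The component containing E is {E, F, G}, and K is not in it.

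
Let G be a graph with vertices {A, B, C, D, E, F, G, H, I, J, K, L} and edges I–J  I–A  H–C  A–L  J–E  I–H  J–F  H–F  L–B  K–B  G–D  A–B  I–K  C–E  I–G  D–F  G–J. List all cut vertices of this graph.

I

Removing I increases the component count from 1 to 2, so I is a cut vertex.
By contrast removing E leaves 1 component; it is not a cut vertex. No other vertex is a cut vertex either.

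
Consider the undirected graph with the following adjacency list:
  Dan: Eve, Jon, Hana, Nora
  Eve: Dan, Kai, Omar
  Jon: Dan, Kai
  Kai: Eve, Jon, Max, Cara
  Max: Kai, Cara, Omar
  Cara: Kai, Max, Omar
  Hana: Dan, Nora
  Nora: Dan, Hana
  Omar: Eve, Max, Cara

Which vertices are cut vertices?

Dan

Removing Dan increases the component count from 1 to 2, so Dan is a cut vertex.
By contrast removing Nora leaves 1 component; it is not a cut vertex. No other vertex is a cut vertex either.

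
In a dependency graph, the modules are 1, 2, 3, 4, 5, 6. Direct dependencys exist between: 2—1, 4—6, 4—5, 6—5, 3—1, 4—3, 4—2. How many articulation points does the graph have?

1

Removing 4 increases the component count from 1 to 2, so 4 is a cut vertex.
By contrast removing 6 leaves 1 component; it is not a cut vertex. No other vertex is a cut vertex either.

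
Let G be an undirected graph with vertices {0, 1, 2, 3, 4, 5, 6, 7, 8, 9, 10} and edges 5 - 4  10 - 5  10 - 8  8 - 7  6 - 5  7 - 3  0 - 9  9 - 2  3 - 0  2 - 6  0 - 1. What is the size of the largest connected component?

Starting from 0 we can reach 0, 1, 2, 3, 4, 5, 6, 7, 8, 9, 10. That is one component of size 11.
The largest has 11 vertices.

11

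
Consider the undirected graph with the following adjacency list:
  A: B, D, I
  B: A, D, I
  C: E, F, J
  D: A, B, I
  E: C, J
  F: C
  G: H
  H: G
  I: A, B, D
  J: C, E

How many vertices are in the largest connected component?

4

Starting from G we can reach G, H. That is one component of size 2.
Starting from C we can reach C, E, F, J. That is one component of size 4.
Starting from A we can reach A, B, D, I. That is one component of size 4.
The largest has 4 vertices.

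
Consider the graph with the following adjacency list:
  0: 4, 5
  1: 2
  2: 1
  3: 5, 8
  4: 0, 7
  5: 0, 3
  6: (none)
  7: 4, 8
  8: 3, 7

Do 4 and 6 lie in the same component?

No

The component containing 4 is {0, 3, 4, 5, 7, 8}, and 6 is not in it.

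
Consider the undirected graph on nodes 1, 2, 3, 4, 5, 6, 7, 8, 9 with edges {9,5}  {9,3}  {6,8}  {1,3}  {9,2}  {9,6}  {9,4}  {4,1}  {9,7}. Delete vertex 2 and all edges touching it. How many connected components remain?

With 2 gone, the remaining components are: {1, 3, 4, 5, 6, 7, 8, 9}.
That is 1 component.

1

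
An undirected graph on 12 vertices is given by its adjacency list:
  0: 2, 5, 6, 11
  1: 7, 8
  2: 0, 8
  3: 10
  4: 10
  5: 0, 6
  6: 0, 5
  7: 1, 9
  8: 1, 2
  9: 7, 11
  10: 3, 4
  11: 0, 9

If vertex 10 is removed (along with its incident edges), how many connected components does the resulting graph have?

With 10 gone, the remaining components are: {3}; {4}; {0, 1, 2, 5, 6, 7, 8, 9, 11}.
That is 3 components.

3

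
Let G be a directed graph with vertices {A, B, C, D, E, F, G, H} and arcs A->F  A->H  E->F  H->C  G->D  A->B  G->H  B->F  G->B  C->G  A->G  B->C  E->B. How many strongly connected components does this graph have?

{B, C, G, H} are all mutually reachable — one SCC of size 4.
{A} is an SCC by itself.
{E} is an SCC by itself.
{F} is an SCC by itself.
{D} is an SCC by itself.
That gives 5 strongly connected components.

5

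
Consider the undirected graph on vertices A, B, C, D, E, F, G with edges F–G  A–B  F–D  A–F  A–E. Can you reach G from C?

No

The component containing C is {C}, and G is not in it.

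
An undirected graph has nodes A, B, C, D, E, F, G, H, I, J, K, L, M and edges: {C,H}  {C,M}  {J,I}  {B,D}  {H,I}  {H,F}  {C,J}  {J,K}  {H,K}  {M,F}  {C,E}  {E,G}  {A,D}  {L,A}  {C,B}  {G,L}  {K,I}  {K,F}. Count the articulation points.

1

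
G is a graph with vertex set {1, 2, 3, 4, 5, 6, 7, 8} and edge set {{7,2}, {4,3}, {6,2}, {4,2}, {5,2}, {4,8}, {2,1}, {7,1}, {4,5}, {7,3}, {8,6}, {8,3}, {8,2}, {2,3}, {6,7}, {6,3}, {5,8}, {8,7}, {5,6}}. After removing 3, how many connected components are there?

1

With 3 gone, the remaining components are: {1, 2, 4, 5, 6, 7, 8}.
That is 1 component.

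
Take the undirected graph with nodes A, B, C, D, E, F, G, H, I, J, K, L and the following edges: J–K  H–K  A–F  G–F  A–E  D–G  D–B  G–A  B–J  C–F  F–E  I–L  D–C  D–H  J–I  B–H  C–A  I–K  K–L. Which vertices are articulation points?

Removing D increases the component count from 1 to 2, so D is a cut vertex.
By contrast removing F leaves 1 component; it is not a cut vertex. No other vertex is a cut vertex either.

D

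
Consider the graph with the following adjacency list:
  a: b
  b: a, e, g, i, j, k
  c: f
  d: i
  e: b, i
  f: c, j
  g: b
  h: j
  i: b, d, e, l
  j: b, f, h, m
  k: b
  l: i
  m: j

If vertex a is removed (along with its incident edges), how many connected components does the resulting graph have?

With a gone, the remaining components are: {b, c, d, e, f, g, h, i, j, k, l, m}.
That is 1 component.

1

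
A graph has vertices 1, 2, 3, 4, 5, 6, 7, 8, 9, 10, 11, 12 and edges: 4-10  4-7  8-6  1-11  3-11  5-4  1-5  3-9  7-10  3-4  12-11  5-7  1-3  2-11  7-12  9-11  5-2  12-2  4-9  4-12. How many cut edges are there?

1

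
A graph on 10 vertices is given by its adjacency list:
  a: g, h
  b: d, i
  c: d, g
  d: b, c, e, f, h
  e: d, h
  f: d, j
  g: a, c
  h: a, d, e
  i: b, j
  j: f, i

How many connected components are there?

1

Starting from a we can reach a, b, c, d, e, f, g, h, i, j. That is one component of size 10.
Total: 1 component.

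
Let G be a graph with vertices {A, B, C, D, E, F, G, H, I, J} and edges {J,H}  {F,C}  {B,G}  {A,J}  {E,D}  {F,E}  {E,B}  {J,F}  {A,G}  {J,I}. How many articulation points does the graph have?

Removing E increases the component count from 1 to 2, so E is a cut vertex.
Removing F increases the component count from 1 to 2, so F is a cut vertex.
Removing J increases the component count from 1 to 3, so J is a cut vertex.
By contrast removing G leaves 1 component; it is not a cut vertex. No other vertex is a cut vertex either.

3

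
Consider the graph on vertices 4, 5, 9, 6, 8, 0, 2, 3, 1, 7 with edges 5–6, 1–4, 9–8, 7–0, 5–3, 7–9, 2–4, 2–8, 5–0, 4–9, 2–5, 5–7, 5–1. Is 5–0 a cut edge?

After removing 5–0, the path 5-7-0 still connects them, so the edge is not a bridge.

No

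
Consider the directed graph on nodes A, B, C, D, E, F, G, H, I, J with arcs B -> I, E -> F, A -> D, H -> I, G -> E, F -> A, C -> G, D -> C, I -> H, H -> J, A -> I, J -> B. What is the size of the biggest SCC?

{A, C, D, E, F, G} are all mutually reachable — one SCC of size 6.
{B, H, I, J} are all mutually reachable — one SCC of size 4.
The largest has 6 vertices.

6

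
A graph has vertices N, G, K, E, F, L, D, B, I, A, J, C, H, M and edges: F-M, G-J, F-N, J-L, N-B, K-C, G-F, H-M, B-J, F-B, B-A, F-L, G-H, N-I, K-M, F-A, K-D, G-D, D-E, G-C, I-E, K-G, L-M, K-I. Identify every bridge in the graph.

The edges on the cycle K-G-F-N-I-E-D-K are not bridges since each lies on that cycle.
Every edge lies on some cycle, so there are no bridges.

none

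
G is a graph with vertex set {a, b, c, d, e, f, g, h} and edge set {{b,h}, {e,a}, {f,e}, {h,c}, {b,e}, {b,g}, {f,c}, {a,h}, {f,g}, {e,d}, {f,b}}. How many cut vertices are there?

Removing e increases the component count from 1 to 2, so e is a cut vertex.
By contrast removing a leaves 1 component; it is not a cut vertex. No other vertex is a cut vertex either.

1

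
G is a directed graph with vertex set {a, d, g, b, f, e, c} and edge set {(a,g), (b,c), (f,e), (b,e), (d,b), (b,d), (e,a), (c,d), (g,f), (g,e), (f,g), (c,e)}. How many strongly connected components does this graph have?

2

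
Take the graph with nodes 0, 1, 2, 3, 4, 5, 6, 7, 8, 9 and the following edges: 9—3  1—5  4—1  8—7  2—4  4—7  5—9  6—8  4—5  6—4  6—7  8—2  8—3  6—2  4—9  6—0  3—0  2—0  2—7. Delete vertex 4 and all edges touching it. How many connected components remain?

1

With 4 gone, the remaining components are: {0, 1, 2, 3, 5, 6, 7, 8, 9}.
That is 1 component.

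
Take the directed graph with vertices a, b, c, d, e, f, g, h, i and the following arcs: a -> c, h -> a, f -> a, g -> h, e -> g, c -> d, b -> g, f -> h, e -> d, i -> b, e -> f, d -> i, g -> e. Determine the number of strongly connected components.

{a, b, c, d, e, f, g, h, i} are all mutually reachable — one SCC of size 9.
That gives 1 strongly connected component.

1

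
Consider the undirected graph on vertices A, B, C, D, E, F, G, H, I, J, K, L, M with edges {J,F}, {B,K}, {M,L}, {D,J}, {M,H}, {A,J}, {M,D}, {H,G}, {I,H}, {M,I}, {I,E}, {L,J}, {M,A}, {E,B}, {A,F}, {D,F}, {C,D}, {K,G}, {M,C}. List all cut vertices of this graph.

Removing M increases the component count from 1 to 2, so M is a cut vertex.
By contrast removing G leaves 1 component; it is not a cut vertex. No other vertex is a cut vertex either.

M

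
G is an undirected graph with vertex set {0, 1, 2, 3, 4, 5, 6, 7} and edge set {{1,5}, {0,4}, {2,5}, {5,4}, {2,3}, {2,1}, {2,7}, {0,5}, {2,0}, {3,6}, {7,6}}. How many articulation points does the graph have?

Removing 2 increases the component count from 1 to 2, so 2 is a cut vertex.
By contrast removing 0 leaves 1 component; it is not a cut vertex. No other vertex is a cut vertex either.

1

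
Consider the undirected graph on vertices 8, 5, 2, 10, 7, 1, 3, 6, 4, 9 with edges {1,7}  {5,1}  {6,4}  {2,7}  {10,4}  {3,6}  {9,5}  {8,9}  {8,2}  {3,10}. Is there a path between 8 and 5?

Yes

From 8 we can reach 1, 2, 5, 7, 8, 9, which includes 5.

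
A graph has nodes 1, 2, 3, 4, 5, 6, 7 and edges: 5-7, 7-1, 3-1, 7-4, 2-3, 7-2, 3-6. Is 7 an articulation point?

Yes

Deleting 7 raises the number of components from 1 to 3, so 7 is a cut vertex.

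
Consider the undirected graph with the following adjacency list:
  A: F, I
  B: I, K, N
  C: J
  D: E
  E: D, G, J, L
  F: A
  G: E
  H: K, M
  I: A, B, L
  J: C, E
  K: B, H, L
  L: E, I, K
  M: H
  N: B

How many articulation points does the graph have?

Removing A increases the component count from 1 to 2, so A is a cut vertex.
Removing B increases the component count from 1 to 2, so B is a cut vertex.
Removing E increases the component count from 1 to 4, so E is a cut vertex.
Likewise H, I, J, K, L are cut vertices.
By contrast removing C leaves 1 component; it is not a cut vertex. No other vertex is a cut vertex either.

8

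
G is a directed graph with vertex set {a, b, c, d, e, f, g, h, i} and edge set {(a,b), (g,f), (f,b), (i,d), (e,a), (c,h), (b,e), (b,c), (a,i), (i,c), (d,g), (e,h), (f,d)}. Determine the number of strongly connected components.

{a, b, d, e, f, g, i} are all mutually reachable — one SCC of size 7.
{c} is an SCC by itself.
{h} is an SCC by itself.
That gives 3 strongly connected components.

3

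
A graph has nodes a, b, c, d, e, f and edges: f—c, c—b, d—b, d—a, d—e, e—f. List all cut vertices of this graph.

d

Removing d increases the component count from 1 to 2, so d is a cut vertex.
By contrast removing e leaves 1 component; it is not a cut vertex. No other vertex is a cut vertex either.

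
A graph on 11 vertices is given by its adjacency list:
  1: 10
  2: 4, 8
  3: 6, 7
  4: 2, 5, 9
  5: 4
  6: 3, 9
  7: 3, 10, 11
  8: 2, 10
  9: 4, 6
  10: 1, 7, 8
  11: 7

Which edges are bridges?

The edges on the cycle 3-6-9-4-2-8-10-7-3 are not bridges since each lies on that cycle.
But removing 5-4 disconnects 5 from 4; removing 1-10 disconnects 1 from 10; removing 11-7 disconnects 11 from 7 — these are bridges.

1-10, 11-7, 4-5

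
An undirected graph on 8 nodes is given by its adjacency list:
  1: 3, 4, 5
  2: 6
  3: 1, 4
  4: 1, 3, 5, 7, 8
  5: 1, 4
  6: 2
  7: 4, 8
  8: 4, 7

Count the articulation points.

1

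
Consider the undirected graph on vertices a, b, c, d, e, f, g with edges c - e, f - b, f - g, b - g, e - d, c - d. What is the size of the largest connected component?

a is isolated — a component by itself.
Starting from b we can reach b, f, g. That is one component of size 3.
Starting from c we can reach c, d, e. That is one component of size 3.
The largest has 3 vertices.

3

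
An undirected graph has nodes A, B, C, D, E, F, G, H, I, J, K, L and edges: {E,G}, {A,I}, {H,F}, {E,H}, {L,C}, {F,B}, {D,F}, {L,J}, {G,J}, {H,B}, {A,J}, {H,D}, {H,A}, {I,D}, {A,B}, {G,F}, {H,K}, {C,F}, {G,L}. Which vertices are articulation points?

H

Removing H increases the component count from 1 to 2, so H is a cut vertex.
By contrast removing L leaves 1 component; it is not a cut vertex. No other vertex is a cut vertex either.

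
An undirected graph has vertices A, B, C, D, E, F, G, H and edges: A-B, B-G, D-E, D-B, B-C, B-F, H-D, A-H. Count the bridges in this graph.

The edges on the cycle A-H-D-B-A are not bridges since each lies on that cycle.
But removing B-F disconnects B from F; removing B-C disconnects B from C; removing D-E disconnects D from E; removing B-G disconnects B from G — these are bridges.
That makes 4 bridges.

4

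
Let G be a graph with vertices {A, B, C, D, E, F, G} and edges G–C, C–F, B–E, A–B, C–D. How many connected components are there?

Starting from A we can reach A, B, E. That is one component of size 3.
Starting from C we can reach C, D, F, G. That is one component of size 4.
Total: 2 components.

2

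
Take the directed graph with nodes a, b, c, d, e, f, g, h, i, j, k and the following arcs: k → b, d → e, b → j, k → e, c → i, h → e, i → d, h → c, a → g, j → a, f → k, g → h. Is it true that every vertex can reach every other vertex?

No

There is no directed path from k to f, so the graph is not strongly connected.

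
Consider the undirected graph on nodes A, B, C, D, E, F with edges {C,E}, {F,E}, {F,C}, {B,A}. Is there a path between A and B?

From A we can reach A, B, which includes B.

Yes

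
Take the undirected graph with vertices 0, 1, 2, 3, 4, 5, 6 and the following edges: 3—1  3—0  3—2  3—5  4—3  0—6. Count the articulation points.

Removing 0 increases the component count from 1 to 2, so 0 is a cut vertex.
Removing 3 increases the component count from 1 to 5, so 3 is a cut vertex.
By contrast removing 4 leaves 1 component; it is not a cut vertex. No other vertex is a cut vertex either.

2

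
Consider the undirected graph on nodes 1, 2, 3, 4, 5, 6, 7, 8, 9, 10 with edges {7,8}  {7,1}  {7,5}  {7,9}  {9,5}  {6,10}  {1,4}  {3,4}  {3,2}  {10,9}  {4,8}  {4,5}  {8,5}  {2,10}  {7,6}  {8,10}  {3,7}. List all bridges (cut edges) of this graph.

none

The edges on the cycle 7-1-4-8-7 are not bridges since each lies on that cycle.
Every edge lies on some cycle, so there are no bridges.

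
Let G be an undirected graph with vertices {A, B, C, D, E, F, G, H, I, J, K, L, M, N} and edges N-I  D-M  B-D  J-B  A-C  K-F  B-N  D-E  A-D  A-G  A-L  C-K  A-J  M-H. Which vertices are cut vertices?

A, B, C, D, K, M, N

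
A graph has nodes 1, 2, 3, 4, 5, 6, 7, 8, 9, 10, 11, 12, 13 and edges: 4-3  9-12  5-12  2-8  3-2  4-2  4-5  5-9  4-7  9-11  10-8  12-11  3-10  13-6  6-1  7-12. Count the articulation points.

Removing 4 increases the component count from 2 to 3, so 4 is a cut vertex.
Removing 6 increases the component count from 2 to 3, so 6 is a cut vertex.
By contrast removing 12 leaves 2 components; it is not a cut vertex. No other vertex is a cut vertex either.

2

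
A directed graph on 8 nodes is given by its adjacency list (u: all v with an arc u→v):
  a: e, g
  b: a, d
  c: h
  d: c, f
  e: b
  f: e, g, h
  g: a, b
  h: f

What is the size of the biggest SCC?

8

{a, b, c, d, e, f, g, h} are all mutually reachable — one SCC of size 8.
The largest has 8 vertices.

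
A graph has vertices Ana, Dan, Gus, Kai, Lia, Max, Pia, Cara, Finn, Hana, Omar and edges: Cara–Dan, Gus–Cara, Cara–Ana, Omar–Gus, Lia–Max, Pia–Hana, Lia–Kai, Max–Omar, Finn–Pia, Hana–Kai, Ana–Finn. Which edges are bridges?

The edges on the cycle Lia-Max-Omar-Gus-Cara-Ana-Finn-Pia-Hana-Kai-Lia are not bridges since each lies on that cycle.
But removing Dan–Cara disconnects Dan from Cara — this is a bridge.

Cara-Dan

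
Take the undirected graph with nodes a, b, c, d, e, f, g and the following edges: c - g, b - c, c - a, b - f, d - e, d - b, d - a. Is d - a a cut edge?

No

After removing d - a, the path d-b-c-a still connects them, so the edge is not a bridge.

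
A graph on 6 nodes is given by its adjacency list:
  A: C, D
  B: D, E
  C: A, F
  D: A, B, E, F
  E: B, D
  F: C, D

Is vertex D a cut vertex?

Yes

Deleting D raises the number of components from 1 to 2, so D is a cut vertex.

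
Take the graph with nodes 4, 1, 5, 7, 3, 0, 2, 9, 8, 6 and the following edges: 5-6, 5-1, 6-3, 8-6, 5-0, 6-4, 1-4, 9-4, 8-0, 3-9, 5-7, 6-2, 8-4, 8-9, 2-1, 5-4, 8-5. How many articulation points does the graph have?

Removing 5 increases the component count from 1 to 2, so 5 is a cut vertex.
By contrast removing 3 leaves 1 component; it is not a cut vertex. No other vertex is a cut vertex either.

1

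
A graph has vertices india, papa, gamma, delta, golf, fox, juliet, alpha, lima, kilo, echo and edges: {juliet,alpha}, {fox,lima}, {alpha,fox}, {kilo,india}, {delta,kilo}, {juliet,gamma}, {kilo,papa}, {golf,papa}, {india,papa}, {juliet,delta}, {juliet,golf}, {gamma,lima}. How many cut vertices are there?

1

Removing juliet increases the component count from 2 to 3, so juliet is a cut vertex.
By contrast removing papa leaves 2 components; it is not a cut vertex. No other vertex is a cut vertex either.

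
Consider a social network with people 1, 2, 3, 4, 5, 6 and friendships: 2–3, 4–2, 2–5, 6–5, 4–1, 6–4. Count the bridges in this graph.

2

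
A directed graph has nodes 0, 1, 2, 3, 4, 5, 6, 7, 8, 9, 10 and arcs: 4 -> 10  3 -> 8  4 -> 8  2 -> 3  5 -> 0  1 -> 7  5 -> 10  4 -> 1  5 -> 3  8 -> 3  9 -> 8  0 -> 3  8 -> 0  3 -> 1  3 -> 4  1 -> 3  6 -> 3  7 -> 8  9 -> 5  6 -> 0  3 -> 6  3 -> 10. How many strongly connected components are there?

5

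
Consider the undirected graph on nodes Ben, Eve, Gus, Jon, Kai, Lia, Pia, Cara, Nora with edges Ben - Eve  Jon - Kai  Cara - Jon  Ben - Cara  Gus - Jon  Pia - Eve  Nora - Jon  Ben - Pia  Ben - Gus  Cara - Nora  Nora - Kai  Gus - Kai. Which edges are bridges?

none

The edges on the cycle Ben-Pia-Eve-Ben are not bridges since each lies on that cycle.
Every edge lies on some cycle, so there are no bridges.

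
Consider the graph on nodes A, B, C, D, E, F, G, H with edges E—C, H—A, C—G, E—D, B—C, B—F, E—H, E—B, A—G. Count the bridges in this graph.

2

The edges on the cycle E-B-C-G-A-H-E are not bridges since each lies on that cycle.
But removing F—B disconnects F from B; removing E—D disconnects E from D — these are bridges.
That makes 2 bridges.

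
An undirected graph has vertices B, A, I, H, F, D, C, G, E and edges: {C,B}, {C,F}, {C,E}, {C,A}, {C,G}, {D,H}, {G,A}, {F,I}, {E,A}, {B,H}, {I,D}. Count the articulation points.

1

Removing C increases the component count from 1 to 2, so C is a cut vertex.
By contrast removing H leaves 1 component; it is not a cut vertex. No other vertex is a cut vertex either.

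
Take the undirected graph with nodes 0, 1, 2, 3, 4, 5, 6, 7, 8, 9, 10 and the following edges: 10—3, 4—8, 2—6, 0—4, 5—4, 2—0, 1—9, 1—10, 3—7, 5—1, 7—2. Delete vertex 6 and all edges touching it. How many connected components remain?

1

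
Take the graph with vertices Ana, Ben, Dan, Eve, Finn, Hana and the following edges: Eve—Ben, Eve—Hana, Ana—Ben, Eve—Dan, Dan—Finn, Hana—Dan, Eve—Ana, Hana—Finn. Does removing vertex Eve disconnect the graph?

Deleting Eve raises the number of components from 1 to 2, so Eve is a cut vertex.

Yes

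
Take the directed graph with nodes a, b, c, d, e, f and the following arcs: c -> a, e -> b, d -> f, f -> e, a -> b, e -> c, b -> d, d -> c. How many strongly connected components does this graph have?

1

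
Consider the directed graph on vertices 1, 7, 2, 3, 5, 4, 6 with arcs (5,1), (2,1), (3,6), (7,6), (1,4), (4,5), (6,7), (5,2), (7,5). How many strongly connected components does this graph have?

{1, 2, 4, 5} are all mutually reachable — one SCC of size 4.
{6, 7} are all mutually reachable — one SCC of size 2.
{3} is an SCC by itself.
That gives 3 strongly connected components.

3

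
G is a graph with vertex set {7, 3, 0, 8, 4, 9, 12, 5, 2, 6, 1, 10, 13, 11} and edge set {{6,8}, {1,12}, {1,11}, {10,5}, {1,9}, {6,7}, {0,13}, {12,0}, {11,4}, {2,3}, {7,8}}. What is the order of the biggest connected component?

7

Starting from 2 we can reach 2, 3. That is one component of size 2.
Starting from 5 we can reach 5, 10. That is one component of size 2.
Starting from 6 we can reach 6, 7, 8. That is one component of size 3.
Starting from 0 we can reach 0, 1, 4, 9, 11, 12, 13. That is one component of size 7.
The largest has 7 vertices.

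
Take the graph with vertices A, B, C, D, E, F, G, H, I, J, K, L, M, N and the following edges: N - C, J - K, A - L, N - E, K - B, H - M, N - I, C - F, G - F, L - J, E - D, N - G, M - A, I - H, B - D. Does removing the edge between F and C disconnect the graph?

No

After removing F - C, the path F-G-N-C still connects them, so the edge is not a bridge.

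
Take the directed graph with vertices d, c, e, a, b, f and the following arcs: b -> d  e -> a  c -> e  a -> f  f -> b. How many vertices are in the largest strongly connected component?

{b} is an SCC by itself.
{a} is an SCC by itself.
{e} is an SCC by itself.
{f} is an SCC by itself.
{c} is an SCC by itself.
(and 1 more singleton SCC)
The largest has 1 vertex.

1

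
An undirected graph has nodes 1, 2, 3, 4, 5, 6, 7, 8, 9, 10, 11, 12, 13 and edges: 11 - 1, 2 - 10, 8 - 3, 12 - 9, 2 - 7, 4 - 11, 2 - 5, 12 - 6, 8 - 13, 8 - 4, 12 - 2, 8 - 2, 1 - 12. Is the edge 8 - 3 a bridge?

Removing 8 - 3 leaves no path between 8 and 3: the component count goes from 1 to 2. So it is a bridge.

Yes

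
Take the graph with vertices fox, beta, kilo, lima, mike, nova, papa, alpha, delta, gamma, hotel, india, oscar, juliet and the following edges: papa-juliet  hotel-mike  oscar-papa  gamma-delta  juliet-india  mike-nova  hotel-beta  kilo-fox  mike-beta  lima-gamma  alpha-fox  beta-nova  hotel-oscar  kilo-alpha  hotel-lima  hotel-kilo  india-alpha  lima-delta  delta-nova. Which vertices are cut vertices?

hotel

Removing hotel increases the component count from 1 to 2, so hotel is a cut vertex.
By contrast removing lima leaves 1 component; it is not a cut vertex. No other vertex is a cut vertex either.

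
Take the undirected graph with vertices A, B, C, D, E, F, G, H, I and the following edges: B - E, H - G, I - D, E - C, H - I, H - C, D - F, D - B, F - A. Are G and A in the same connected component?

Yes

From G we can reach A, B, C, D, E, F, G, H, I, which includes A.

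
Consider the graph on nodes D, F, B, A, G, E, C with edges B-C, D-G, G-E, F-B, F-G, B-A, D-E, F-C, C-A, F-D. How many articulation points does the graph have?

Removing F increases the component count from 1 to 2, so F is a cut vertex.
By contrast removing A leaves 1 component; it is not a cut vertex. No other vertex is a cut vertex either.

1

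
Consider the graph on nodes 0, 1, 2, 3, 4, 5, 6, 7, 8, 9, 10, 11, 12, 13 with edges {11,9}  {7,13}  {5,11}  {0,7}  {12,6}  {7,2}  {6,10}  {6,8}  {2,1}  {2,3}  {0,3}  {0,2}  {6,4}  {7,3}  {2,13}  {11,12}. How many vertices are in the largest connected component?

8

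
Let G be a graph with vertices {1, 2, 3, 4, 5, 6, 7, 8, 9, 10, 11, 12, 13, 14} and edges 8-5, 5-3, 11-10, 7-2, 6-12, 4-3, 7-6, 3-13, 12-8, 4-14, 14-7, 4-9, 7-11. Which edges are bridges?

The edges on the cycle 4-14-7-6-12-8-5-3-4 are not bridges since each lies on that cycle.
But removing 11-7 disconnects 11 from 7; removing 13-3 disconnects 13 from 3; removing 4-9 disconnects 4 from 9; removing 11-10 disconnects 11 from 10 — these are bridges.
In total 5 edges are bridges.

10-11, 11-7, 13-3, 2-7, 4-9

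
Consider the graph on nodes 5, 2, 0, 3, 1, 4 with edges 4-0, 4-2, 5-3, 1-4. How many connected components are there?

2

Starting from 3 we can reach 3, 5. That is one component of size 2.
Starting from 0 we can reach 0, 1, 2, 4. That is one component of size 4.
Total: 2 components.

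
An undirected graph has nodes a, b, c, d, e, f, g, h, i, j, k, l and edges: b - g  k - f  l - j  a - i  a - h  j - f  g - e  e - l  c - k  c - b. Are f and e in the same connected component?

Yes

From f we can reach b, c, e, f, g, j, k, l, which includes e.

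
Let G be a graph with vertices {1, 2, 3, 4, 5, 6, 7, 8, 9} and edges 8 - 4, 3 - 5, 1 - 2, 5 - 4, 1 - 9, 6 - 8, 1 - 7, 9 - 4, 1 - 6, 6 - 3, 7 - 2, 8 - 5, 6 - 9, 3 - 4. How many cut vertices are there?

1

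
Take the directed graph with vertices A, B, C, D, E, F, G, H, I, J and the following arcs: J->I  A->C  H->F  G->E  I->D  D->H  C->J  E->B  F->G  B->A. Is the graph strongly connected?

Yes

From C we can reach every vertex (A, B, C, D, E, F, G, H, I, J), and every vertex can reach C (A, B, C, D, E, F, G, H, I, J). So the whole graph is one strongly connected component.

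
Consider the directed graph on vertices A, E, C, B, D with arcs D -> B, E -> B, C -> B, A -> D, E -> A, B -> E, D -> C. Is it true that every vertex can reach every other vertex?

Yes

From D we can reach every vertex (A, B, C, D, E), and every vertex can reach D (A, B, C, D, E). So the whole graph is one strongly connected component.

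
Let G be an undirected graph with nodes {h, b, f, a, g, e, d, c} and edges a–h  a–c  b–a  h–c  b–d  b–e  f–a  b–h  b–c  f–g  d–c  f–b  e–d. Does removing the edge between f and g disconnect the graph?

Removing f–g leaves no path between f and g: the component count goes from 1 to 2. So it is a bridge.

Yes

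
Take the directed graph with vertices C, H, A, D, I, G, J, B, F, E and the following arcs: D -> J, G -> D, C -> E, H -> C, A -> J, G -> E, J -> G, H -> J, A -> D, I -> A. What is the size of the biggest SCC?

3

{D, G, J} are all mutually reachable — one SCC of size 3.
{I} is an SCC by itself.
{E} is an SCC by itself.
{C} is an SCC by itself.
{F} is an SCC by itself.
(and 3 more singleton SCCs)
The largest has 3 vertices.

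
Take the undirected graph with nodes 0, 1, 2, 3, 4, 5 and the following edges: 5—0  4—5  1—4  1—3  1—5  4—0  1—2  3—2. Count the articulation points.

1

Removing 1 increases the component count from 1 to 2, so 1 is a cut vertex.
By contrast removing 0 leaves 1 component; it is not a cut vertex. No other vertex is a cut vertex either.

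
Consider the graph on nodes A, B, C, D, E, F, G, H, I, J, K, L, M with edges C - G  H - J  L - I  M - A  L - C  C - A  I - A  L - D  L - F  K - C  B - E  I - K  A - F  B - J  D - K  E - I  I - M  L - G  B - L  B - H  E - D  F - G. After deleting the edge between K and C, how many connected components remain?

K and C are still connected via K-D-L-C, so the component count stays at 1.

1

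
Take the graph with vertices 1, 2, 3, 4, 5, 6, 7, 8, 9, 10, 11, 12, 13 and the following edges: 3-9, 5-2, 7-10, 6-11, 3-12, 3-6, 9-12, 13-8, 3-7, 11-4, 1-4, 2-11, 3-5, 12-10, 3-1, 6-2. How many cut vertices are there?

1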